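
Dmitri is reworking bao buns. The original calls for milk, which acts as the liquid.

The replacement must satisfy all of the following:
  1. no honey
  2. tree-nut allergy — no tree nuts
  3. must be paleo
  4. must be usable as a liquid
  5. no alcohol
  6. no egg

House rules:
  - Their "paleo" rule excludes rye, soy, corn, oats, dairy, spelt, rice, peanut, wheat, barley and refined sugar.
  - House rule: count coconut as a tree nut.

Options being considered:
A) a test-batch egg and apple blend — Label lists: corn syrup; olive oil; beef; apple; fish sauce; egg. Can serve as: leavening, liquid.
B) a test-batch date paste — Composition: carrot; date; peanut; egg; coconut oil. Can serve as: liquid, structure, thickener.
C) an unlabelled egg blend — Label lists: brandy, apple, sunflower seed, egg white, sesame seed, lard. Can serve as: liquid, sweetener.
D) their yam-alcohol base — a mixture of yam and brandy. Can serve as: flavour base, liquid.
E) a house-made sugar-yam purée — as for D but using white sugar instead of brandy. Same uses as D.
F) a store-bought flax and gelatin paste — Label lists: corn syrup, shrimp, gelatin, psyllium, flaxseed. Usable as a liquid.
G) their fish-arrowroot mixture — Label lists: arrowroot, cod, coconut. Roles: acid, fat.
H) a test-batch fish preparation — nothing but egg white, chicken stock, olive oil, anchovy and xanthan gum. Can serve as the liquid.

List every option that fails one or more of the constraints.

A: has corn syrup, so not paleo; has egg, so not egg-free — no
B: has peanut, so not paleo; has coconut oil, so not tree-nut-free (and 1 more) — out
C: has egg white, so not egg-free; has brandy, so not alcohol-free — out
D: has brandy, so not alcohol-free — reject
E: has white sugar, so not paleo — reject
F: has corn syrup, so not paleo — no
G: not usable as a liquid; has coconut, so not tree-nut-free — out
H: has egg white, so not egg-free — reject

A, B, C, D, E, F, G, H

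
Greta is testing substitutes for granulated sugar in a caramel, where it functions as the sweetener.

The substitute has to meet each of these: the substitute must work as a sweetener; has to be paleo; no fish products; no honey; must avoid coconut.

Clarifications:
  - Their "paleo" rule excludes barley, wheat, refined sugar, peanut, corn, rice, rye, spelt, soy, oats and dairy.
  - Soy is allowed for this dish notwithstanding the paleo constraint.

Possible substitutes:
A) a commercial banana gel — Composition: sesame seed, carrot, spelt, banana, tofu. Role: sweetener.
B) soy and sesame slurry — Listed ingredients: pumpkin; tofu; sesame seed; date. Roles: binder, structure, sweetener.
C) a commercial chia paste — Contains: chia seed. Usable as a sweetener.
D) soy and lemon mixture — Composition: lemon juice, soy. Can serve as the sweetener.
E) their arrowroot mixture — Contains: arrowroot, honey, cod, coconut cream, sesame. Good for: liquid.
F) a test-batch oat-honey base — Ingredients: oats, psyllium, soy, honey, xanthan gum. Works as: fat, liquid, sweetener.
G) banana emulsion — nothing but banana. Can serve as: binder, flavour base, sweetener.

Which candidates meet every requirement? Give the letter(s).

B, C, D, G

A: has spelt, so not paleo — no
B: soy is permitted under the paleo carve-out; nothing else excluded — valid
C: paleo, no honey — keep
D: soy is permitted under the paleo carve-out; nothing else excluded — OK
E: not usable as a sweetener; has coconut cream, so not coconut-free (and 2 more) — no
F: has oats, so not paleo; has honey, so not honey-free — out
G: works as a sweetener, no honey, paleo — valid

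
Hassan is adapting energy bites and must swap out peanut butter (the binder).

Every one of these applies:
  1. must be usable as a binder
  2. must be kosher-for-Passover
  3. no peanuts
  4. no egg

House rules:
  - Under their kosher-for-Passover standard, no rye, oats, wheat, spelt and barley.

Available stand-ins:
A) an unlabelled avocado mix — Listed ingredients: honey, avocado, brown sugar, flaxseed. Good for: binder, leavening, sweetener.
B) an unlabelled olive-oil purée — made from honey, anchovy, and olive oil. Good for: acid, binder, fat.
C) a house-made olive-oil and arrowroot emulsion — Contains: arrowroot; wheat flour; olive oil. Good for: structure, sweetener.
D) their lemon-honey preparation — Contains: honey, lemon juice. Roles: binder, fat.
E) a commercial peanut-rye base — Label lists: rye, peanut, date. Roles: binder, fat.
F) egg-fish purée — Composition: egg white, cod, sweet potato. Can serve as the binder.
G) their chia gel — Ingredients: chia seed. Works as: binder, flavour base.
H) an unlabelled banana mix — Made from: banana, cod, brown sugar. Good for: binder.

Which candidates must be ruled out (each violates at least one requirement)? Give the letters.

A: all constraints satisfied — valid
B: kosher-for-Passover, no egg — valid
C: not usable as a binder; has wheat flour, so not kosher-for-Passover — no
D: every rule checks out — keep
E: has rye, so not kosher-for-Passover; has peanut, so not peanut-free — reject
F: has egg white, so not egg-free — no
G: only chia seed; none excluded — valid
H: nothing on the exclusion list — OK

C, E, F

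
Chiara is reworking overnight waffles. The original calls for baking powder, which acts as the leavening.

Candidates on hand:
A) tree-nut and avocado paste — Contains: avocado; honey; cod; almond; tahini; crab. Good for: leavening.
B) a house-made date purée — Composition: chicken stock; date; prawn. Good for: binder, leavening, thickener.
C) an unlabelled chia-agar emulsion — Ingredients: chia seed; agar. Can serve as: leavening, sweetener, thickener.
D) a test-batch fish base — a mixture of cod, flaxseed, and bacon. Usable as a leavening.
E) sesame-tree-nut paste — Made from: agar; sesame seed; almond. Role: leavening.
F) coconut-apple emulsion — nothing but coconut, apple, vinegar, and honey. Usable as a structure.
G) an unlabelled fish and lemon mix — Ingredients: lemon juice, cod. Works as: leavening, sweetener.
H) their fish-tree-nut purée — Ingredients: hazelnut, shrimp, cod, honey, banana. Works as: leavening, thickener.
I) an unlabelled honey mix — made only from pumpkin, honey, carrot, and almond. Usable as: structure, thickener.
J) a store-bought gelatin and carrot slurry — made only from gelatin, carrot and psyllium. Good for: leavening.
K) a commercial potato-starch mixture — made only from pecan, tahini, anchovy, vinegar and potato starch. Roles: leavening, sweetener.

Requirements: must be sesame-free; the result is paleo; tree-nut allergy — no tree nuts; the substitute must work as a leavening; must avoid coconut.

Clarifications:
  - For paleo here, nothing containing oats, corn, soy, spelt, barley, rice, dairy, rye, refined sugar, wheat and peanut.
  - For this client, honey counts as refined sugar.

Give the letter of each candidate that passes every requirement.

A: has honey, so not paleo; has tahini, so not sesame-free (and 1 more) — reject
B: every rule checks out — valid
C: no coconut, no sesame — valid
D: only cod, bacon and flaxseed; none excluded — keep
E: has sesame seed, so not sesame-free; has almond, so not tree-nut-free — no
F: not usable as a leavening; has honey, so not paleo (and 1 more) — no
G: works as a leavening, no sesame, no coconut — keep
H: has honey, so not paleo; has hazelnut, so not tree-nut-free — reject
I: not usable as a leavening; has honey, so not paleo (and 1 more) — out
J: paleo, no coconut — OK
K: has tahini, so not sesame-free; has pecan, so not tree-nut-free — no

B, C, D, G, J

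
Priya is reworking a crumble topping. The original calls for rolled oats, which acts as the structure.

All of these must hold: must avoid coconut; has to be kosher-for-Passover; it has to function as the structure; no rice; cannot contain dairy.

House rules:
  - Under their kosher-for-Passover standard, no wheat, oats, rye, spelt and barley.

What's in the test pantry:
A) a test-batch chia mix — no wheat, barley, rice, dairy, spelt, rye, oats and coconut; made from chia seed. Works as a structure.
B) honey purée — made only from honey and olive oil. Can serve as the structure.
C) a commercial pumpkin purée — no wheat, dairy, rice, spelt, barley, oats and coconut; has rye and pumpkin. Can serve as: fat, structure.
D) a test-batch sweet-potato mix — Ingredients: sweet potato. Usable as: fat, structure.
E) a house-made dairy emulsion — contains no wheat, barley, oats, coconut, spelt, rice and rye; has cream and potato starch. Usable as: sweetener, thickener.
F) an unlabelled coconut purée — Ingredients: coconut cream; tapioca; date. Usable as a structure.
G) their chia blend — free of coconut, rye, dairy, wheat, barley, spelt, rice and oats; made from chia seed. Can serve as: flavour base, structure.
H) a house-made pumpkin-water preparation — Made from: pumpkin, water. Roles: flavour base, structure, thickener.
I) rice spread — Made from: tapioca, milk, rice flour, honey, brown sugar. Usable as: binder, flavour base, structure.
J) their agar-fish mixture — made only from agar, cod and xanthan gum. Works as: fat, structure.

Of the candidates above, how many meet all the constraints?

6

A: every rule checks out — OK
B: every rule checks out — OK
C: has rye, so not kosher-for-Passover — reject
D: works as a structure, no dairy, kosher-for-Passover — valid
E: not usable as a structure; has cream, so not dairy-free — no
F: has coconut cream, so not coconut-free — reject
G: works as a structure, no coconut, kosher-for-Passover — OK
H: no coconut, kosher-for-Passover — keep
I: has milk, so not dairy-free; has rice flour, so not rice-free — reject
J: works as a structure, no coconut, no rice — OK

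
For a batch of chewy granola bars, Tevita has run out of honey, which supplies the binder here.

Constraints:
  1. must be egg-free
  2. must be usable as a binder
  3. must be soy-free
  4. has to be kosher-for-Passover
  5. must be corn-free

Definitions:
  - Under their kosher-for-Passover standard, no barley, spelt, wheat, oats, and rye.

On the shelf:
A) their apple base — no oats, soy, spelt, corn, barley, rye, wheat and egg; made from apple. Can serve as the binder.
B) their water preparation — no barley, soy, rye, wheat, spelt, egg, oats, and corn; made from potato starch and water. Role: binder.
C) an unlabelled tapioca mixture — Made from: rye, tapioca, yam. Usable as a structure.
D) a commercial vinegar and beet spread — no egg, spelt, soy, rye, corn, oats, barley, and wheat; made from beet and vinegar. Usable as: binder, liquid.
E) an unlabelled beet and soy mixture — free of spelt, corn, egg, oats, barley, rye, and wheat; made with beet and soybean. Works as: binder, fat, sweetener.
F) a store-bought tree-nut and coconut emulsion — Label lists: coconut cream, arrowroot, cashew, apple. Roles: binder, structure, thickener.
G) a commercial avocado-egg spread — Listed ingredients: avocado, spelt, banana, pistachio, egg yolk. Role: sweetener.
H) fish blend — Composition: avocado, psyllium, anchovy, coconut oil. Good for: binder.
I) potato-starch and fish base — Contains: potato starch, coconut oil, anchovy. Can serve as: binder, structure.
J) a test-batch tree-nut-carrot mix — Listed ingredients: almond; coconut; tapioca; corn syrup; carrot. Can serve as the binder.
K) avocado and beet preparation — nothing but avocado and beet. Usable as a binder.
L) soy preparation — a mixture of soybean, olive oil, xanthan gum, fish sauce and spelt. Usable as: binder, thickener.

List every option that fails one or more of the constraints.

C, E, G, J, L

A: works as a binder, no corn, kosher-for-Passover — OK
B: nothing on the exclusion list — OK
C: not usable as a binder; has rye, so not kosher-for-Passover — out
D: works as a binder, kosher-for-Passover, no soy — keep
E: has soybean, so not soy-free — reject
F: nothing on the exclusion list — valid
G: not usable as a binder; has spelt, so not kosher-for-Passover (and 1 more) — no
H: kosher-for-Passover, no soy — keep
I: only coconut oil, anchovy, and potato starch; none excluded — OK
J: has corn syrup, so not corn-free — out
K: every rule checks out — valid
L: has spelt, so not kosher-for-Passover; has soybean, so not soy-free — no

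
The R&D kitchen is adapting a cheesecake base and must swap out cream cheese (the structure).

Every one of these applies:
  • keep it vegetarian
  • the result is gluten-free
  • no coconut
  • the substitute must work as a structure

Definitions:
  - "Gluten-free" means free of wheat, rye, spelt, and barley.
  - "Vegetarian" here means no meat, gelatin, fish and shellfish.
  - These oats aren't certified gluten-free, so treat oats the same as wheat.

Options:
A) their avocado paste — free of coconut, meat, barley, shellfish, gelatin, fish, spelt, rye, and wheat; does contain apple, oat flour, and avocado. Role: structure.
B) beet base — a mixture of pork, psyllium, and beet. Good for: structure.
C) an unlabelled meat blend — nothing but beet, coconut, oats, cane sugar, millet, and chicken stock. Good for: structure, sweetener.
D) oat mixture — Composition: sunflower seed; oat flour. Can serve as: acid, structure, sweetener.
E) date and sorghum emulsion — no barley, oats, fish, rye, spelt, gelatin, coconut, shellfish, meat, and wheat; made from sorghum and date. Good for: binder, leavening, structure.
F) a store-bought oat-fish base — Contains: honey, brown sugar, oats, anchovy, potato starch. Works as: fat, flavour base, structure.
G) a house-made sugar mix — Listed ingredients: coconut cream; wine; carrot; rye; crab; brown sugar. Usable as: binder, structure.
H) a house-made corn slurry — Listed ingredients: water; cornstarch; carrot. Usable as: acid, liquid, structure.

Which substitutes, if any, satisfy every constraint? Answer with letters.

A: has oat flour, so not gluten-free — no
B: has pork, so not vegetarian — no
C: has oats, so not gluten-free; has chicken stock, so not vegetarian (and 1 more) — out
D: has oat flour, so not gluten-free — no
E: every rule checks out — keep
F: has oats, so not gluten-free; has anchovy, so not vegetarian — no
G: has rye, so not gluten-free; has crab, so not vegetarian (and 1 more) — reject
H: nothing on the exclusion list — keep

E, H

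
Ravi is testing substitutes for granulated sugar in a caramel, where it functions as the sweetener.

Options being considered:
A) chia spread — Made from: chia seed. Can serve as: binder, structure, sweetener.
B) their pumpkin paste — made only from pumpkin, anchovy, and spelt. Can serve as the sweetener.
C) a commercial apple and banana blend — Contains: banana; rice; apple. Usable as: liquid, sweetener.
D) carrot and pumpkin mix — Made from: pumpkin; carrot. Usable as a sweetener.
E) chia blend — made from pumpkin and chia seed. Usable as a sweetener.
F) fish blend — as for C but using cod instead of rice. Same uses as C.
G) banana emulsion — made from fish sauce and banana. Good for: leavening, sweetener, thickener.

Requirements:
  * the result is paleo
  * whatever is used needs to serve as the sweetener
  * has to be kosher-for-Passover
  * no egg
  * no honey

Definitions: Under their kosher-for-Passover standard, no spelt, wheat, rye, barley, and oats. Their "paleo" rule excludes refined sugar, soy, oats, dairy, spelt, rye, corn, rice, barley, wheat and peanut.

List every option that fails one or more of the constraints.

A: works as a sweetener, kosher-for-Passover, no egg — OK
B: has spelt, so not kosher-for-Passover; has spelt, so not paleo — reject
C: has rice, so not paleo — out
D: only carrot and pumpkin; none excluded — OK
E: every rule checks out — keep
F: only cod, banana and apple; none excluded — valid
G: paleo, no egg — keep

B, C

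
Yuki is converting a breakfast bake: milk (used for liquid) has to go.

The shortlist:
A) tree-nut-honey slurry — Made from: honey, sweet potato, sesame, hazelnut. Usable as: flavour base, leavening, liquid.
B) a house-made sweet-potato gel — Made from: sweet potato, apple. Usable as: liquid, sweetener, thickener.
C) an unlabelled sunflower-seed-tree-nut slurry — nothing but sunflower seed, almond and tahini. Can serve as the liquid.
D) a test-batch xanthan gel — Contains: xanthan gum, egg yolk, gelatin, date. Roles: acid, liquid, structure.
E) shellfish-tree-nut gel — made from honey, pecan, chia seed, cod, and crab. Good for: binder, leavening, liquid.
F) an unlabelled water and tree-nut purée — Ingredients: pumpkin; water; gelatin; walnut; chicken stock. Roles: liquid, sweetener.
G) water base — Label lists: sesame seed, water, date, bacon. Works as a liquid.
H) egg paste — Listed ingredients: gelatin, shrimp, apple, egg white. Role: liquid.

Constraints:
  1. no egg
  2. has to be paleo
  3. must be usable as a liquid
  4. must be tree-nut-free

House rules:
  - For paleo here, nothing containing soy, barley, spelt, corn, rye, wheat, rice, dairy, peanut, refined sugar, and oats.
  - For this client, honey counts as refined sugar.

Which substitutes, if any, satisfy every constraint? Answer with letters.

B, G

A: has honey, so not paleo; has hazelnut, so not tree-nut-free — no
B: only apple and sweet potato; none excluded — OK
C: has almond, so not tree-nut-free — no
D: has egg yolk, so not egg-free — no
E: has honey, so not paleo; has pecan, so not tree-nut-free — out
F: has walnut, so not tree-nut-free — out
G: paleo, no egg — keep
H: has egg white, so not egg-free — reject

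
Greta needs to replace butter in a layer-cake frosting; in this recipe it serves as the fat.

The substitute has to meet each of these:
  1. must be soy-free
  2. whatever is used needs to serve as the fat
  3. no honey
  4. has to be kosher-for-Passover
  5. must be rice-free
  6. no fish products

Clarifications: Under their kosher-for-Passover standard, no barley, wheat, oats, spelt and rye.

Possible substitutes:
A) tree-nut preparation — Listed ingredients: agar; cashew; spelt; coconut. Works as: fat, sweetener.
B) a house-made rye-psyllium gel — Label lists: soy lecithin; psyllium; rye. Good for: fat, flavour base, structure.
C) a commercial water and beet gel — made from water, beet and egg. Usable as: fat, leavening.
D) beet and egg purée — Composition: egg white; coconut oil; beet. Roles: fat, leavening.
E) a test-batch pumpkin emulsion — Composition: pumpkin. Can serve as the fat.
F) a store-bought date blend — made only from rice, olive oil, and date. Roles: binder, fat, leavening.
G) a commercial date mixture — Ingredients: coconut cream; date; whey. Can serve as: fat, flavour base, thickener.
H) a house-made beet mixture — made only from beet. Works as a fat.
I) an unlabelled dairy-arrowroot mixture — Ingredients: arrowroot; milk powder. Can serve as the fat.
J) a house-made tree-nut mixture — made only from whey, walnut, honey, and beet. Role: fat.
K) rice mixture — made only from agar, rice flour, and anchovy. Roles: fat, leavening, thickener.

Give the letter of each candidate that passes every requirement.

A: has spelt, so not kosher-for-Passover — out
B: has rye, so not kosher-for-Passover; has soy lecithin, so not soy-free — no
C: nothing on the exclusion list — keep
D: no soy, no honey — keep
E: only pumpkin; none excluded — OK
F: has rice, so not rice-free — reject
G: no fish, no soy — keep
H: all constraints satisfied — valid
I: only milk powder and arrowroot; none excluded — valid
J: has honey, so not honey-free — no
K: has rice flour, so not rice-free; has anchovy, so not fish-free — no

C, D, E, G, H, I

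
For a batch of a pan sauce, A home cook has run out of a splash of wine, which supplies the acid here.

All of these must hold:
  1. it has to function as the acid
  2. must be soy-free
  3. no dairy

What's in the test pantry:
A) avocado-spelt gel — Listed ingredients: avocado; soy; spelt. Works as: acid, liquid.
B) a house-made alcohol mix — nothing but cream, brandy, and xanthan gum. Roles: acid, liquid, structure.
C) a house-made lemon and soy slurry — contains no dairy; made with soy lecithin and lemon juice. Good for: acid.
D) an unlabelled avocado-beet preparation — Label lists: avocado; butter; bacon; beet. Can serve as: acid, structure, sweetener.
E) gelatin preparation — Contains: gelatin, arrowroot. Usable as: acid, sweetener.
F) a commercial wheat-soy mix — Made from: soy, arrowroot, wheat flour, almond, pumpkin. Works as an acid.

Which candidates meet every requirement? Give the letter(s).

E

A: has soy, so not soy-free — out
B: has cream, so not dairy-free — out
C: has soy lecithin, so not soy-free — no
D: has butter, so not dairy-free — out
E: only gelatin and arrowroot; none excluded — valid
F: has soy, so not soy-free — out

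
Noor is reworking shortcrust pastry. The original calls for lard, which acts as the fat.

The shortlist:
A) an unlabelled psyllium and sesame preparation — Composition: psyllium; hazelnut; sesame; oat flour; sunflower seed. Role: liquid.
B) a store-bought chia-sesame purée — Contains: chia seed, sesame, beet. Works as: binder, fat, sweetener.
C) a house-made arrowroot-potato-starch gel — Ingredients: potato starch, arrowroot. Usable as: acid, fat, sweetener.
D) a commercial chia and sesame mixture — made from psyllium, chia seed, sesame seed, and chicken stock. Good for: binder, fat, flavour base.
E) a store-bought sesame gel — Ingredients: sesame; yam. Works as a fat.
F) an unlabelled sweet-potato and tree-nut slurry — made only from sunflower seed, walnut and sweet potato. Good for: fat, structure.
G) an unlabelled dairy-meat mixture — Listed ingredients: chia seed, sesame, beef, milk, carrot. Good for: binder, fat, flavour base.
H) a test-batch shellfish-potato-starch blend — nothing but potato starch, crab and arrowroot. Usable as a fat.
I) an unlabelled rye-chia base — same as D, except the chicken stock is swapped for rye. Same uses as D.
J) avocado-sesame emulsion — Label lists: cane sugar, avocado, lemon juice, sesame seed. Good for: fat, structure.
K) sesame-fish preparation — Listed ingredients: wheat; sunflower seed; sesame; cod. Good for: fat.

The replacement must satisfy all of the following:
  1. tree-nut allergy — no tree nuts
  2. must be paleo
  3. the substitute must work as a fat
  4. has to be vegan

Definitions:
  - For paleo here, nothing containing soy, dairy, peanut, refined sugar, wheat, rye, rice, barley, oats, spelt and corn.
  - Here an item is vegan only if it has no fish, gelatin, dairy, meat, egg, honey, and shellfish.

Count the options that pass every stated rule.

3

A: not usable as a fat; has oat flour, so not paleo (and 1 more) — out
B: only sesame, chia seed, and beet; none excluded — valid
C: vegan, no tree nuts — keep
D: has chicken stock, so not vegan — no
E: only sesame and yam; none excluded — keep
F: has walnut, so not tree-nut-free — out
G: has milk, so not paleo; has milk, so not vegan — no
H: has crab, so not vegan — out
I: has rye, so not paleo — no
J: has cane sugar, so not paleo — no
K: has wheat, so not paleo; has cod, so not vegan — no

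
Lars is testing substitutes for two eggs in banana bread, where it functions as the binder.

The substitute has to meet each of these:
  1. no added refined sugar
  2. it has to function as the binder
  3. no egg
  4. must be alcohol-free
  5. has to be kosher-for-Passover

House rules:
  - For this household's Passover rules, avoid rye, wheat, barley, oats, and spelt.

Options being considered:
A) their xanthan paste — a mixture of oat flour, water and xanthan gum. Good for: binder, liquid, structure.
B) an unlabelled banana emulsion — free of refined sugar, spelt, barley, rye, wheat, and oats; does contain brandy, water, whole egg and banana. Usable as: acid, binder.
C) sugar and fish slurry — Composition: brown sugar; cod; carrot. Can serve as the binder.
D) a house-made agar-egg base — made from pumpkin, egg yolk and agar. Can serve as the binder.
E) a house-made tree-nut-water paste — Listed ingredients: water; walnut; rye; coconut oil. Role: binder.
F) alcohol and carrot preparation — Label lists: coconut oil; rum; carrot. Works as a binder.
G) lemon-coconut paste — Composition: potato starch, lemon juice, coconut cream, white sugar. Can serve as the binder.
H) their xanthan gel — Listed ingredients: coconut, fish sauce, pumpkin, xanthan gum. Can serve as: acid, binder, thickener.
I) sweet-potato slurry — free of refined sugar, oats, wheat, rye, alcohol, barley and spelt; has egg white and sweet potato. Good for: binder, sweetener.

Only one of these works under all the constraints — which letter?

H

A: has oat flour, so not kosher-for-Passover — out
B: has brandy, so not alcohol-free; has whole egg, so not egg-free — no
C: has brown sugar, so not no-added-sugar — no
D: has egg yolk, so not egg-free — out
E: has rye, so not kosher-for-Passover — reject
F: has rum, so not alcohol-free — reject
G: has white sugar, so not no-added-sugar — out
H: all constraints satisfied — keep
I: has egg white, so not egg-free — no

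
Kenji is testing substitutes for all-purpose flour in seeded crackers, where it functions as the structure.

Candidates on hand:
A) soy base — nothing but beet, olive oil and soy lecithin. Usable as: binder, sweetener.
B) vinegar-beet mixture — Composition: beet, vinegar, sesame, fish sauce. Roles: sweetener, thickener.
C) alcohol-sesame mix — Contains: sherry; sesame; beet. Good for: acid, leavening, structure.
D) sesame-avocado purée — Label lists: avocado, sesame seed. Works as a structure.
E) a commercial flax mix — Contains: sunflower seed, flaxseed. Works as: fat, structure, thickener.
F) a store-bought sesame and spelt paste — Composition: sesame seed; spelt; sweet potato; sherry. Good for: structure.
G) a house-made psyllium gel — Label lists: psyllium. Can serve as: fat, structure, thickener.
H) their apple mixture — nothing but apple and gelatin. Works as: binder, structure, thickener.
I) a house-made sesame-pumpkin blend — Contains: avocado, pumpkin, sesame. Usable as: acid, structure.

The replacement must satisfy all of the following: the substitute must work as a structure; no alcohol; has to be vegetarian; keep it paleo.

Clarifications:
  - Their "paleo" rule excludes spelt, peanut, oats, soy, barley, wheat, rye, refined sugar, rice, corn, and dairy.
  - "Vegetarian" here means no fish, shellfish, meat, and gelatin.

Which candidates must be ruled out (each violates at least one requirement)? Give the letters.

A: not usable as a structure; has soy lecithin, so not paleo — reject
B: not usable as a structure; has fish sauce, so not vegetarian — no
C: has sherry, so not alcohol-free — no
D: nothing on the exclusion list — valid
E: works as a structure, vegetarian, no alcohol — keep
F: has spelt, so not paleo; has sherry, so not alcohol-free — out
G: all constraints satisfied — keep
H: has gelatin, so not vegetarian — reject
I: nothing on the exclusion list — valid

A, B, C, F, H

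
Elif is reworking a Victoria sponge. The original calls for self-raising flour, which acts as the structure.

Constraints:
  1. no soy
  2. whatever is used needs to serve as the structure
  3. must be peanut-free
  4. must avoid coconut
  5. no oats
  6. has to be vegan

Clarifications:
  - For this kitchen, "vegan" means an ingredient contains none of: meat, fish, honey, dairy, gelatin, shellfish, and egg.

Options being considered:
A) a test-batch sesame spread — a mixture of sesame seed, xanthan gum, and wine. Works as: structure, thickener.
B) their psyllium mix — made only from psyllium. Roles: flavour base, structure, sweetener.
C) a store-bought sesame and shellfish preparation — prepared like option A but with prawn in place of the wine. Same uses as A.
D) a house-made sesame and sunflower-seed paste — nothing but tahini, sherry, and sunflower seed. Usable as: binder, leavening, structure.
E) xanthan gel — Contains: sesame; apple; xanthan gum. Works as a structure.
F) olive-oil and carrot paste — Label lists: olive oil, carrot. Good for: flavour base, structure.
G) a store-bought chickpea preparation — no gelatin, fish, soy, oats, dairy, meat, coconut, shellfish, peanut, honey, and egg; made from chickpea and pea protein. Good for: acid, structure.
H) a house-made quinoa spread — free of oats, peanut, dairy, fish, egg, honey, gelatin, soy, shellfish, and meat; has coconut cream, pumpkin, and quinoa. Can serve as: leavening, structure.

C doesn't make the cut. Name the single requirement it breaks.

usable as a structure: satisfied
vegan: has prawn — fails
coconut-free: satisfied
oat-free: satisfied
peanut-free: satisfied
soy-free: satisfied

vegan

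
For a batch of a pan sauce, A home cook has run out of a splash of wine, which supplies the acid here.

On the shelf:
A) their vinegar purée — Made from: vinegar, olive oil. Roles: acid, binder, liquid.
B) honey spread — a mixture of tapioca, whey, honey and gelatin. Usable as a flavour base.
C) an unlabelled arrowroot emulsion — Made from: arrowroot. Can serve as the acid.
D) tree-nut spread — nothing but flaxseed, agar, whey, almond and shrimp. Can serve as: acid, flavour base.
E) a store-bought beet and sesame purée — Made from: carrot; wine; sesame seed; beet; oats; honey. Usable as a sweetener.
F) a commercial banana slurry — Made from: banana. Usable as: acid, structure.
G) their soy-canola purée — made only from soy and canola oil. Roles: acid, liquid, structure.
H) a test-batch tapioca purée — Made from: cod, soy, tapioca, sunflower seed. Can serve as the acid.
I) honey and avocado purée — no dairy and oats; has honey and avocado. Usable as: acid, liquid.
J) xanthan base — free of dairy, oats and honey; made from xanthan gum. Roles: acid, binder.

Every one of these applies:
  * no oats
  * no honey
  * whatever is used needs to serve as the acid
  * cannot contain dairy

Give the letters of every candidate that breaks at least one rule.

B, D, E, I

A: only olive oil and vinegar; none excluded — valid
B: not usable as an acid; has honey, so not honey-free (and 1 more) — out
C: works as an acid, no honey, no oats — OK
D: has whey, so not dairy-free — reject
E: not usable as an acid; has honey, so not honey-free (and 1 more) — out
F: only banana; none excluded — valid
G: works as an acid, no oats, no honey — valid
H: works as an acid, no dairy, no honey — OK
I: has honey, so not honey-free — out
J: all constraints satisfied — valid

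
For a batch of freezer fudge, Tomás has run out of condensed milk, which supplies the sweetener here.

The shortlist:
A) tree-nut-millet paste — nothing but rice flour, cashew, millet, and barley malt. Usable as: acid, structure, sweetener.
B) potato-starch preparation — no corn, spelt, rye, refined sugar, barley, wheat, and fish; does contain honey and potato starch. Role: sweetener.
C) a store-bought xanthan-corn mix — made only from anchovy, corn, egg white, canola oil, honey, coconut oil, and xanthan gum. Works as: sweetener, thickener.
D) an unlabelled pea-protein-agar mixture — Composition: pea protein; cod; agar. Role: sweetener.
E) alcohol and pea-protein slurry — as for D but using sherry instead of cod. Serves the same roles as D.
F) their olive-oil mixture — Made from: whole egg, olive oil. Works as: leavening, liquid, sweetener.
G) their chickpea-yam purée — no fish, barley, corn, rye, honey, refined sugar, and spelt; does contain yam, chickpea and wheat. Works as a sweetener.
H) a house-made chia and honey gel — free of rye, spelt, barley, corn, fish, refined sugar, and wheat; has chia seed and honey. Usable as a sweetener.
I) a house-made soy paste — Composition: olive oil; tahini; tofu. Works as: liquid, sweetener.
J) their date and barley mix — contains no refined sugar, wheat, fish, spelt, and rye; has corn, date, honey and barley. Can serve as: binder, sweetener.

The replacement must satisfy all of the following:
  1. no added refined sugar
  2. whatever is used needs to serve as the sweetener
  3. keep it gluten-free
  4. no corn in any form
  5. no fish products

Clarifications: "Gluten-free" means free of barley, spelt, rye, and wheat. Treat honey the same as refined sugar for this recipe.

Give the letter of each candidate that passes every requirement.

E, F, I

A: has barley malt, so not gluten-free — out
B: has honey, so not no-added-sugar — no
C: has honey, so not no-added-sugar; has corn, so not corn-free (and 1 more) — no
D: has cod, so not fish-free — out
E: only sherry, pea protein and agar; none excluded — valid
F: nothing on the exclusion list — keep
G: has wheat, so not gluten-free — reject
H: has honey, so not no-added-sugar — no
I: nothing on the exclusion list — OK
J: has barley, so not gluten-free; has honey, so not no-added-sugar (and 1 more) — out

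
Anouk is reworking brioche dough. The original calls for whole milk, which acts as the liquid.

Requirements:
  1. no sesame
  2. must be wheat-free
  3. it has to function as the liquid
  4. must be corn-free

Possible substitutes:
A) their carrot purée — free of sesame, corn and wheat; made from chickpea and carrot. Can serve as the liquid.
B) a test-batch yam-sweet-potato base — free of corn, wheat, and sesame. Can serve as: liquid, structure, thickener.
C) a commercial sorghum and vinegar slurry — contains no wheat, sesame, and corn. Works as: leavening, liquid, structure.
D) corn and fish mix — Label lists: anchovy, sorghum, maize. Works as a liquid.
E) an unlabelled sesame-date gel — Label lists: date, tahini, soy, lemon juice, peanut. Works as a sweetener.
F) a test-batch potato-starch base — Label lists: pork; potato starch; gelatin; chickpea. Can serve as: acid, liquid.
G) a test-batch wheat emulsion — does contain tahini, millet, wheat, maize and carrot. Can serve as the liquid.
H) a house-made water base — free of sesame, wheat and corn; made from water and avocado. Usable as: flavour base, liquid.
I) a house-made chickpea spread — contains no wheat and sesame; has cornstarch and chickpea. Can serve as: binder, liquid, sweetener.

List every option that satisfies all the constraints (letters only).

A: all constraints satisfied — OK
B: nothing on the exclusion list — OK
C: no corn, no wheat — OK
D: has maize, so not corn-free — reject
E: not usable as a liquid; has tahini, so not sesame-free — out
F: no wheat, no corn — keep
G: has maize, so not corn-free; has tahini, so not sesame-free (and 1 more) — reject
H: no corn, no wheat — keep
I: has cornstarch, so not corn-free — no

A, B, C, F, H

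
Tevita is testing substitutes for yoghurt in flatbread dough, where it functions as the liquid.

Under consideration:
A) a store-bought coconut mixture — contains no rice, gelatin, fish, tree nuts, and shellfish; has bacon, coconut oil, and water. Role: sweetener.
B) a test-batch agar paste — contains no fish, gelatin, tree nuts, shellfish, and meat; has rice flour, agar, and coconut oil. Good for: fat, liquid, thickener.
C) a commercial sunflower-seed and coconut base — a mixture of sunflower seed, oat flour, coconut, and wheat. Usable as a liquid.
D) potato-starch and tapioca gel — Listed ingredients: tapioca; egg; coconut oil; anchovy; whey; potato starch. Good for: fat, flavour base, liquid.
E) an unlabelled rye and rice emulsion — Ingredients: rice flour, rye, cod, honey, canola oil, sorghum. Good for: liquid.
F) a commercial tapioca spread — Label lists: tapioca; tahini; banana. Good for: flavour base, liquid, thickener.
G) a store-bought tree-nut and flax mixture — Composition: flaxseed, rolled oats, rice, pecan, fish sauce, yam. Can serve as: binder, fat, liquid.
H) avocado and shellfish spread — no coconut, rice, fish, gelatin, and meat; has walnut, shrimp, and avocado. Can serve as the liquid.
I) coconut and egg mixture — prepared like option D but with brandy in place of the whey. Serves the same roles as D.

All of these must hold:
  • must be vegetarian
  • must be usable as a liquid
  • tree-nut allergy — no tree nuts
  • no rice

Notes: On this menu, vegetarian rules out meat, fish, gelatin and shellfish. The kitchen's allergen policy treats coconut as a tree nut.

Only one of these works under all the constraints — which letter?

A: not usable as a liquid; has bacon, so not vegetarian (and 1 more) — no
B: has rice flour, so not rice-free; has coconut oil, so not tree-nut-free — no
C: has coconut, so not tree-nut-free — no
D: has anchovy, so not vegetarian; has coconut oil, so not tree-nut-free — no
E: has cod, so not vegetarian; has rice flour, so not rice-free — out
F: all constraints satisfied — OK
G: has fish sauce, so not vegetarian; has rice, so not rice-free (and 1 more) — reject
H: has shrimp, so not vegetarian; has walnut, so not tree-nut-free — out
I: has anchovy, so not vegetarian; has coconut oil, so not tree-nut-free — reject

F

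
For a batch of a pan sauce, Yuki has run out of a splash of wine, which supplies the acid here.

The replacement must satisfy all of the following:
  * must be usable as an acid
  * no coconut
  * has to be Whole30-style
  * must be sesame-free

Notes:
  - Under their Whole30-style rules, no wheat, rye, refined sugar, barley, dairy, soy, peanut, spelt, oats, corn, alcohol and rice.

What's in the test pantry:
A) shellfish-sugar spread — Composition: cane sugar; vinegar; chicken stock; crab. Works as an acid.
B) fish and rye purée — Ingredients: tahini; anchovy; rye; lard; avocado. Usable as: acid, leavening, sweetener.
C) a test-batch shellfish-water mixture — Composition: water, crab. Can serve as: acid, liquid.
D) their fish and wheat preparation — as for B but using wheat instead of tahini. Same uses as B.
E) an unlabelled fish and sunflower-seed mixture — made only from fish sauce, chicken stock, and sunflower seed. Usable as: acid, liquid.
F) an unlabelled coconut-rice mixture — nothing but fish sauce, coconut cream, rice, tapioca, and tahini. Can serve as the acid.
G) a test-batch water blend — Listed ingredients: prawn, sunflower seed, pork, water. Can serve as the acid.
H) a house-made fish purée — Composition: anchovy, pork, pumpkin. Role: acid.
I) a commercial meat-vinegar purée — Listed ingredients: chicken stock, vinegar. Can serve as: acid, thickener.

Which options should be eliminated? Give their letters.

A: has cane sugar, so not Whole30-style — reject
B: has rye, so not Whole30-style; has tahini, so not sesame-free — out
C: every rule checks out — valid
D: has rye, so not Whole30-style — no
E: only fish sauce, chicken stock, and sunflower seed; none excluded — valid
F: has rice, so not Whole30-style; has tahini, so not sesame-free (and 1 more) — reject
G: nothing on the exclusion list — valid
H: only anchovy, pork, and pumpkin; none excluded — OK
I: every rule checks out — keep

A, B, D, F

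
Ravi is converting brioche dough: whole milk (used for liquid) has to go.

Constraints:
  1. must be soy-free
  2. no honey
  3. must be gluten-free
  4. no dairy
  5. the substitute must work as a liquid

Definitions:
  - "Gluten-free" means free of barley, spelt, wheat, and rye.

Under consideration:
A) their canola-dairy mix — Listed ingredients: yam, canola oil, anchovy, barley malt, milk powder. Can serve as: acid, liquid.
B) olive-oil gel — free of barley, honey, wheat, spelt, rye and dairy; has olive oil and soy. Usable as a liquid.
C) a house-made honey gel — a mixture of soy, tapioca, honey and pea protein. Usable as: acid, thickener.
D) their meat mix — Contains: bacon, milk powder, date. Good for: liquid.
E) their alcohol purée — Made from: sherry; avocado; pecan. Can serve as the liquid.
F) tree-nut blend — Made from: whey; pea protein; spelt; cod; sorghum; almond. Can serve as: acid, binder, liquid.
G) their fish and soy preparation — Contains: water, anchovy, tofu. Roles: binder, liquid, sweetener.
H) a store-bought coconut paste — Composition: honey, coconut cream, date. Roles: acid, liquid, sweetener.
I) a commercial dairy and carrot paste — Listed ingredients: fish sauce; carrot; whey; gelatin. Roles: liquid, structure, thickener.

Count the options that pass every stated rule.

1

A: has barley malt, so not gluten-free; has milk powder, so not dairy-free — reject
B: has soy, so not soy-free — no
C: not usable as a liquid; has soy, so not soy-free (and 1 more) — no
D: has milk powder, so not dairy-free — reject
E: all constraints satisfied — OK
F: has spelt, so not gluten-free; has whey, so not dairy-free — no
G: has tofu, so not soy-free — out
H: has honey, so not honey-free — no
I: has whey, so not dairy-free — reject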